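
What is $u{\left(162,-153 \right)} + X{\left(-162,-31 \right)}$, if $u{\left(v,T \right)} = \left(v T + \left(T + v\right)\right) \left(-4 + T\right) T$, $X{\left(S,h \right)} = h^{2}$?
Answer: $-595167356$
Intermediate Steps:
$u{\left(v,T \right)} = T \left(-4 + T\right) \left(T + v + T v\right)$ ($u{\left(v,T \right)} = \left(T v + \left(T + v\right)\right) T \left(-4 + T\right) = \left(T + v + T v\right) T \left(-4 + T\right) = T \left(-4 + T\right) \left(T + v + T v\right)$)
$u{\left(162,-153 \right)} + X{\left(-162,-31 \right)} = - 153 \left(\left(-153\right)^{2} - -612 - 648 + 162 \left(-153\right)^{2} - \left(-459\right) 162\right) + \left(-31\right)^{2} = - 153 \left(23409 + 612 - 648 + 162 \cdot 23409 + 74358\right) + 961 = - 153 \left(23409 + 612 - 648 + 3792258 + 74358\right) + 961 = \left(-153\right) 3889989 + 961 = -595168317 + 961 = -595167356$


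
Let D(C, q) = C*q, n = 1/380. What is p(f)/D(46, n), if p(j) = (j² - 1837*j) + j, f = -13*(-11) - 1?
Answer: -45704120/23 ≈ -1.9871e+6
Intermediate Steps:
n = 1/380 ≈ 0.0026316
f = 142 (f = 143 - 1 = 142)
p(j) = j² - 1836*j
p(f)/D(46, n) = (142*(-1836 + 142))/((46*(1/380))) = (142*(-1694))/(23/190) = -240548*190/23 = -45704120/23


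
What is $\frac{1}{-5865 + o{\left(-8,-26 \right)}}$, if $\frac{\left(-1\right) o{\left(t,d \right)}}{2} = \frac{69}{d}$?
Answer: $- \frac{13}{76176} \approx -0.00017066$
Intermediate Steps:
$o{\left(t,d \right)} = - \frac{138}{d}$ ($o{\left(t,d \right)} = - 2 \frac{69}{d} = - \frac{138}{d}$)
$\frac{1}{-5865 + o{\left(-8,-26 \right)}} = \frac{1}{-5865 - \frac{138}{-26}} = \frac{1}{-5865 - - \frac{69}{13}} = \frac{1}{-5865 + \frac{69}{13}} = \frac{1}{- \frac{76176}{13}} = - \frac{13}{76176}$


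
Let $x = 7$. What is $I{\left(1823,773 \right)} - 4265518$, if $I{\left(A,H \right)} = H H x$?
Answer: $-82815$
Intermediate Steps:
$I{\left(A,H \right)} = 7 H^{2}$ ($I{\left(A,H \right)} = H H 7 = H^{2} \cdot 7 = 7 H^{2}$)
$I{\left(1823,773 \right)} - 4265518 = 7 \cdot 773^{2} - 4265518 = 7 \cdot 597529 - 4265518 = 4182703 - 4265518 = -82815$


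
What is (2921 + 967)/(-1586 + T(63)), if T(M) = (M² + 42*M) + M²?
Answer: 1944/4499 ≈ 0.43210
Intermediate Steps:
T(M) = 2*M² + 42*M
(2921 + 967)/(-1586 + T(63)) = (2921 + 967)/(-1586 + 2*63*(21 + 63)) = 3888/(-1586 + 2*63*84) = 3888/(-1586 + 10584) = 3888/8998 = 3888*(1/8998) = 1944/4499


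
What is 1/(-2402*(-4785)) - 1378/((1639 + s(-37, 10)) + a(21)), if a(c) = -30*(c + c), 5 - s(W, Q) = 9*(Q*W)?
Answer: -2639689291/7114519830 ≈ -0.37103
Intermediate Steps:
s(W, Q) = 5 - 9*Q*W
a(c) = -60*c
1/(-2402*(-4785)) - 1378/((1639 + s(-37, 10)) + a(21)) = 1/(-2402*(-4785)) - 1378/((1639 + (5 - 9*10*(-37))) - 60*21) = -1/2402*(-1/4785) - 1378/((1639 + (5 + 3330)) - 1260) = 1/11493570 - 1378/((1639 + 3335) - 1260) = 1/11493570 - 1378/(4974 - 1260) = 1/11493570 - 1378/3714 = 1/11493570 - 1378*1/3714 = 1/11493570 - 689/1857 = -2639689291/7114519830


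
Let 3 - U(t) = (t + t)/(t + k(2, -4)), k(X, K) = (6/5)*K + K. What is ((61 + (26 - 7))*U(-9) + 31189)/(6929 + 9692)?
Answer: 2789981/1479269 ≈ 1.8861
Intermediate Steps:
k(X, K) = 11*K/5 (k(X, K) = (6*(⅕))*K + K = 6*K/5 + K = 11*K/5)
U(t) = 3 - 2*t/(-44/5 + t) (U(t) = 3 - (t + t)/(t + (11/5)*(-4)) = 3 - 2*t/(t - 44/5) = 3 - 2*t/(-44/5 + t))
((61 + (26 - 7))*U(-9) + 31189)/(6929 + 9692) = ((61 + (26 - 7))*((-132 + 5*(-9))/(-44 + 5*(-9))) + 31189)/(6929 + 9692) = ((61 + 19)*((-132 - 45)/(-44 - 45)) + 31189)/16621 = (80*(-177/(-89)) + 31189)*(1/16621) = (80*(-1/89*(-177)) + 31189)*(1/16621) = (80*(177/89) + 31189)*(1/16621) = (14160/89 + 31189)*(1/16621) = (2789981/89)*(1/16621) = 2789981/1479269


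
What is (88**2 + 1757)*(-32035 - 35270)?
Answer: -639464805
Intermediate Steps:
(88**2 + 1757)*(-32035 - 35270) = (7744 + 1757)*(-67305) = 9501*(-67305) = -639464805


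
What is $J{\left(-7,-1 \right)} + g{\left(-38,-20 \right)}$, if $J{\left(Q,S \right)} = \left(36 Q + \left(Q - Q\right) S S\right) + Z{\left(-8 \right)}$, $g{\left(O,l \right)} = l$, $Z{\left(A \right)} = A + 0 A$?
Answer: $-280$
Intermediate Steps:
$Z{\left(A \right)} = A$ ($Z{\left(A \right)} = A + 0 = A$)
$J{\left(Q,S \right)} = -8 + 36 Q$ ($J{\left(Q,S \right)} = \left(36 Q + \left(Q - Q\right) S S\right) - 8 = \left(36 Q + 0 S S\right) - 8 = \left(36 Q + 0 S\right) - 8 = \left(36 Q + 0\right) - 8 = 36 Q - 8 = -8 + 36 Q$)
$J{\left(-7,-1 \right)} + g{\left(-38,-20 \right)} = \left(-8 + 36 \left(-7\right)\right) - 20 = \left(-8 - 252\right) - 20 = -260 - 20 = -280$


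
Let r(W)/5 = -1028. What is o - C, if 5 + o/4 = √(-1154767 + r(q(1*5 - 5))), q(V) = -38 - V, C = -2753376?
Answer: 2753356 + 4*I*√1159907 ≈ 2.7534e+6 + 4308.0*I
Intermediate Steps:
r(W) = -5140 (r(W) = 5*(-1028) = -5140)
o = -20 + 4*I*√1159907 (o = -20 + 4*√(-1154767 - 5140) = -20 + 4*√(-1159907) = -20 + 4*(I*√1159907) = -20 + 4*I*√1159907 ≈ -20.0 + 4308.0*I)
o - C = (-20 + 4*I*√1159907) - 1*(-2753376) = (-20 + 4*I*√1159907) + 2753376 = 2753356 + 4*I*√1159907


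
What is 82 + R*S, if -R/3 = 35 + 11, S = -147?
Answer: 20368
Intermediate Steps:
R = -138 (R = -3*(35 + 11) = -3*46 = -138)
82 + R*S = 82 - 138*(-147) = 82 + 20286 = 20368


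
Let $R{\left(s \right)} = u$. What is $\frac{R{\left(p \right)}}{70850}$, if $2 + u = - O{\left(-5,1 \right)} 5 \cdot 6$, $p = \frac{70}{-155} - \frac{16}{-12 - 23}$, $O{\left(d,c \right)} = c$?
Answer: $- \frac{16}{35425} \approx -0.00045166$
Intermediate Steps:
$p = \frac{6}{1085}$ ($p = 70 \left(- \frac{1}{155}\right) - \frac{16}{-12 - 23} = - \frac{14}{31} - \frac{16}{-35} = - \frac{14}{31} - - \frac{16}{35} = - \frac{14}{31} + \frac{16}{35} = \frac{6}{1085} \approx 0.00553$)
$u = -32$ ($u = -2 - 1 \cdot 5 \cdot 6 = -2 - 5 \cdot 6 = -2 - 30 = -32$)
$R{\left(s \right)} = -32$
$\frac{R{\left(p \right)}}{70850} = - \frac{32}{70850} = \left(-32\right) \frac{1}{70850} = - \frac{16}{35425}$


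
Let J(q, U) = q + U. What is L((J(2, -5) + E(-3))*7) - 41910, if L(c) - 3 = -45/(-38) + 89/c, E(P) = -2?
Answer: -55738117/1330 ≈ -41908.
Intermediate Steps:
J(q, U) = U + q
L(c) = 159/38 + 89/c (L(c) = 3 + (-45/(-38) + 89/c) = 3 + (-45*(-1/38) + 89/c) = 3 + (45/38 + 89/c) = 159/38 + 89/c)
L((J(2, -5) + E(-3))*7) - 41910 = (159/38 + 89/((((-5 + 2) - 2)*7))) - 41910 = (159/38 + 89/(((-3 - 2)*7))) - 41910 = (159/38 + 89/((-5*7))) - 41910 = (159/38 + 89/(-35)) - 41910 = (159/38 + 89*(-1/35)) - 41910 = (159/38 - 89/35) - 41910 = 2183/1330 - 41910 = -55738117/1330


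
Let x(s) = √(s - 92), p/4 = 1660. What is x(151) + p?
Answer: 6640 + √59 ≈ 6647.7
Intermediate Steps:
p = 6640 (p = 4*1660 = 6640)
x(s) = √(-92 + s)
x(151) + p = √(-92 + 151) + 6640 = √59 + 6640 = 6640 + √59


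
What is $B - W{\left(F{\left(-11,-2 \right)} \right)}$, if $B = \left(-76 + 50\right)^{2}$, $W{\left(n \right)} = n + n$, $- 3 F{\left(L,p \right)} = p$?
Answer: $\frac{2024}{3} \approx 674.67$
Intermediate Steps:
$F{\left(L,p \right)} = - \frac{p}{3}$
$W{\left(n \right)} = 2 n$
$B = 676$ ($B = \left(-26\right)^{2} = 676$)
$B - W{\left(F{\left(-11,-2 \right)} \right)} = 676 - 2 \left(\left(- \frac{1}{3}\right) \left(-2\right)\right) = 676 - 2 \cdot \frac{2}{3} = 676 - \frac{4}{3} = \frac{2024}{3}$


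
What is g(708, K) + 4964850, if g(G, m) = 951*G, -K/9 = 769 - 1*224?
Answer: 5638158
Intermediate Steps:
K = -4905 (K = -9*(769 - 1*224) = -9*(769 - 224) = -9*545 = -4905)
g(708, K) + 4964850 = 951*708 + 4964850 = 673308 + 4964850 = 5638158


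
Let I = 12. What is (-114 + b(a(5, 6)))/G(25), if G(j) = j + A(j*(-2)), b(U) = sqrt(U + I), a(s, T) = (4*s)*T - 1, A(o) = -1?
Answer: -19/4 + sqrt(131)/24 ≈ -4.2731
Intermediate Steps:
a(s, T) = -1 + 4*T*s (a(s, T) = 4*T*s - 1 = -1 + 4*T*s)
b(U) = sqrt(12 + U) (b(U) = sqrt(U + 12) = sqrt(12 + U))
G(j) = -1 + j (G(j) = j - 1 = -1 + j)
(-114 + b(a(5, 6)))/G(25) = (-114 + sqrt(12 + (-1 + 4*6*5)))/(-1 + 25) = (-114 + sqrt(12 + (-1 + 120)))/24 = (-114 + sqrt(12 + 119))*(1/24) = (-114 + sqrt(131))*(1/24) = -19/4 + sqrt(131)/24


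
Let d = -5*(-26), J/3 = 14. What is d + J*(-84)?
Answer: -3398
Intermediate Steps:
J = 42 (J = 3*14 = 42)
d = 130
d + J*(-84) = 130 + 42*(-84) = 130 - 3528 = -3398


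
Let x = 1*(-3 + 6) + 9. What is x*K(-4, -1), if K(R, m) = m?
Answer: -12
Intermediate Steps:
x = 12 (x = 1*3 + 9 = 3 + 9 = 12)
x*K(-4, -1) = 12*(-1) = -12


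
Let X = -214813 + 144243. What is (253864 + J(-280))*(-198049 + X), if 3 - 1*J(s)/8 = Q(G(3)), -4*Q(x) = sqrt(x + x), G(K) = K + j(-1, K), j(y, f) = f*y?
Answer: -68199140672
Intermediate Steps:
G(K) = 0 (G(K) = K + K*(-1) = K - K = 0)
Q(x) = -sqrt(2)*sqrt(x)/4 (Q(x) = -sqrt(x + x)/4 = -sqrt(2)*sqrt(x)/4)
J(s) = 24 (J(s) = 24 - (-2)*sqrt(2)*sqrt(0) = 24 - (-2)*sqrt(2)*0 = 24 - 8*0 = 24 + 0 = 24)
X = -70570
(253864 + J(-280))*(-198049 + X) = (253864 + 24)*(-198049 - 70570) = 253888*(-268619) = -68199140672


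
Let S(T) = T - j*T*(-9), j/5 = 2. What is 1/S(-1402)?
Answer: -1/127582 ≈ -7.8381e-6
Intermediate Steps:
j = 10 (j = 5*2 = 10)
S(T) = 91*T (S(T) = T - 10*T*(-9) = T - (-90)*T = T + 90*T = 91*T)
1/S(-1402) = 1/(91*(-1402)) = 1/(-127582) = -1/127582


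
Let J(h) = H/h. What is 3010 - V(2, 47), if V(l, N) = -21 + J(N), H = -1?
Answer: 142458/47 ≈ 3031.0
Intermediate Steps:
J(h) = -1/h
V(l, N) = -21 - 1/N
3010 - V(2, 47) = 3010 - (-21 - 1/47) = 3010 - 1*(-988/47) = 3010 + 988/47 = 142458/47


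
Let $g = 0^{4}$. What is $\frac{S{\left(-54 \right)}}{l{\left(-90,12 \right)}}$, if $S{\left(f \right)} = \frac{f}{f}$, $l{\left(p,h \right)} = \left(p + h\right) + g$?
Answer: $- \frac{1}{78} \approx -0.012821$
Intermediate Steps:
$g = 0$
$l{\left(p,h \right)} = h + p$ ($l{\left(p,h \right)} = \left(p + h\right) + 0 = \left(h + p\right) + 0 = h + p$)
$S{\left(f \right)} = 1$
$\frac{S{\left(-54 \right)}}{l{\left(-90,12 \right)}} = 1 \frac{1}{12 - 90} = 1 \frac{1}{-78} = 1 \left(- \frac{1}{78}\right) = - \frac{1}{78}$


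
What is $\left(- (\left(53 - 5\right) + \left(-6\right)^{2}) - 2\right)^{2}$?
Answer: $7396$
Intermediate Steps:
$\left(- (\left(53 - 5\right) + \left(-6\right)^{2}) - 2\right)^{2} = \left(- (48 + 36) - 2\right)^{2} = \left(\left(-1\right) 84 - 2\right)^{2} = \left(-84 - 2\right)^{2} = \left(-86\right)^{2} = 7396$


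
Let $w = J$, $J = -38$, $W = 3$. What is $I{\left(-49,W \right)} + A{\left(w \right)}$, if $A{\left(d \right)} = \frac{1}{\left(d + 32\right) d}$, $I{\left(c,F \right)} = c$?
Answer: $- \frac{11171}{228} \approx -48.996$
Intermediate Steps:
$w = -38$
$A{\left(d \right)} = \frac{1}{d \left(32 + d\right)}$ ($A{\left(d \right)} = \frac{1}{\left(32 + d\right) d} = \frac{1}{d \left(32 + d\right)}$)
$I{\left(-49,W \right)} + A{\left(w \right)} = -49 + \frac{1}{\left(-38\right) \left(32 - 38\right)} = -49 - \frac{1}{38 \left(-6\right)} = -49 - - \frac{1}{228} = -49 + \frac{1}{228} = - \frac{11171}{228}$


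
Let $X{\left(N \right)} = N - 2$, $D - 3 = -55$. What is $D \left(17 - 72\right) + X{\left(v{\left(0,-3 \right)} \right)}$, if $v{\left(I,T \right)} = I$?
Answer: $2858$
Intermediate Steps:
$D = -52$ ($D = 3 - 55 = -52$)
$X{\left(N \right)} = -2 + N$ ($X{\left(N \right)} = N - 2 = -2 + N$)
$D \left(17 - 72\right) + X{\left(v{\left(0,-3 \right)} \right)} = - 52 \left(17 - 72\right) + \left(-2 + 0\right) = \left(-52\right) \left(-55\right) - 2 = 2860 - 2 = 2858$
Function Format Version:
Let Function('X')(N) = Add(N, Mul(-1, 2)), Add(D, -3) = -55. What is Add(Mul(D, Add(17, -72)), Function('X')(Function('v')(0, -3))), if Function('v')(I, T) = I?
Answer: 2858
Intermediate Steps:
D = -52 (D = Add(3, -55) = -52)
Function('X')(N) = Add(-2, N) (Function('X')(N) = Add(N, -2) = Add(-2, N))
Add(Mul(D, Add(17, -72)), Function('X')(Function('v')(0, -3))) = Add(Mul(-52, Add(17, -72)), Add(-2, 0)) = Add(Mul(-52, -55), -2) = Add(2860, -2) = 2858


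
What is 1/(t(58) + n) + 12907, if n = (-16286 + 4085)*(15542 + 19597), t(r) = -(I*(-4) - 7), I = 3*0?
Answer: 5533630139323/428730932 ≈ 12907.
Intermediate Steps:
I = 0
t(r) = 7 (t(r) = -(0*(-4) - 7) = -(0 - 7) = -1*(-7) = 7)
n = -428730939 (n = -12201*35139 = -428730939)
1/(t(58) + n) + 12907 = 1/(7 - 428730939) + 12907 = 1/(-428730932) + 12907 = -1/428730932 + 12907 = 5533630139323/428730932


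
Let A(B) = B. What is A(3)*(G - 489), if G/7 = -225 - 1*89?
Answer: -8061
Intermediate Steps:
G = -2198 (G = 7*(-225 - 1*89) = 7*(-225 - 89) = 7*(-314) = -2198)
A(3)*(G - 489) = 3*(-2198 - 489) = 3*(-2687) = -8061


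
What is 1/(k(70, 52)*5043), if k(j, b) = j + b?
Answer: 1/615246 ≈ 1.6254e-6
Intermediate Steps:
k(j, b) = b + j
1/(k(70, 52)*5043) = 1/((52 + 70)*5043) = (1/5043)/122 = (1/122)*(1/5043) = 1/615246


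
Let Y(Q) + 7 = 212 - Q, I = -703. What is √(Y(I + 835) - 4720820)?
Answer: I*√4720747 ≈ 2172.7*I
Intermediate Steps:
Y(Q) = 205 - Q (Y(Q) = -7 + (212 - Q) = 205 - Q)
√(Y(I + 835) - 4720820) = √((205 - (-703 + 835)) - 4720820) = √((205 - 1*132) - 4720820) = √((205 - 132) - 4720820) = √(73 - 4720820) = √(-4720747) = I*√4720747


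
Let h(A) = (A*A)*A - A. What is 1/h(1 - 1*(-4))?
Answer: 1/120 ≈ 0.0083333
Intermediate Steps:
h(A) = A³ - A (h(A) = A²*A - A = A³ - A)
1/h(1 - 1*(-4)) = 1/((1 - 1*(-4))³ - (1 - 1*(-4))) = 1/((1 + 4)³ - (1 + 4)) = 1/(5³ - 1*5) = 1/(125 - 5) = 1/120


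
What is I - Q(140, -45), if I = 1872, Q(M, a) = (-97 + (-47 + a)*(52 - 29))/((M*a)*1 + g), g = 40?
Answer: 11716507/6260 ≈ 1871.6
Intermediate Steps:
Q(M, a) = (-1178 + 23*a)/(40 + M*a) (Q(M, a) = (-97 + (-47 + a)*(52 - 29))/((M*a)*1 + 40) = (-97 + (-47 + a)*23)/(M*a + 40) = (-97 + (-1081 + 23*a))/(40 + M*a) = (-1178 + 23*a)/(40 + M*a))
I - Q(140, -45) = 1872 - (-1178 + 23*(-45))/(40 + 140*(-45)) = 1872 - (-1178 - 1035)/(40 - 6300) = 1872 - (-2213)/(-6260) = 1872 - (-1)*(-2213)/6260 = 1872 - 1*2213/6260 = 1872 - 2213/6260 = 11716507/6260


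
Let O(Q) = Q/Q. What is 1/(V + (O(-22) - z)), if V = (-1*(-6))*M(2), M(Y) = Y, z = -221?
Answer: 1/234 ≈ 0.0042735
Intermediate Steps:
O(Q) = 1
V = 12 (V = -1*(-6)*2 = 6*2 = 12)
1/(V + (O(-22) - z)) = 1/(12 + (1 - 1*(-221))) = 1/(12 + (1 + 221)) = 1/(12 + 222) = 1/234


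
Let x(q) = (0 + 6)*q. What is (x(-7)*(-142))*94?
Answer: 560616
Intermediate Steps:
x(q) = 6*q
(x(-7)*(-142))*94 = ((6*(-7))*(-142))*94 = -42*(-142)*94 = 5964*94 = 560616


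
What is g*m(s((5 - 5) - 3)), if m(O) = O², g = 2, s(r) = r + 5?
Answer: 8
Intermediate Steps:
s(r) = 5 + r
g*m(s((5 - 5) - 3)) = 2*(5 + ((5 - 5) - 3))² = 2*(5 + (0 - 3))² = 2*(5 - 3)² = 2*2² = 2*4 = 8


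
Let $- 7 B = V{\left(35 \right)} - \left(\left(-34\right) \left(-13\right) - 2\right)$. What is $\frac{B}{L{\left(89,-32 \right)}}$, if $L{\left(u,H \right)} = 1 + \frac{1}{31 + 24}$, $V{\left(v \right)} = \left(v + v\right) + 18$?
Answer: $\frac{2420}{49} \approx 49.388$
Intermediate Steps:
$V{\left(v \right)} = 18 + 2 v$ ($V{\left(v \right)} = 2 v + 18 = 18 + 2 v$)
$B = \frac{352}{7}$ ($B = - \frac{\left(18 + 2 \cdot 35\right) - \left(\left(-34\right) \left(-13\right) - 2\right)}{7} = - \frac{\left(18 + 70\right) - \left(442 - 2\right)}{7} = - \frac{88 - 440}{7} = \left(- \frac{1}{7}\right) \left(-352\right) = \frac{352}{7} \approx 50.286$)
$L{\left(u,H \right)} = \frac{56}{55}$ ($L{\left(u,H \right)} = 1 + \frac{1}{55} = \frac{56}{55}$)
$\frac{B}{L{\left(89,-32 \right)}} = \frac{352}{7 \cdot \frac{56}{55}} = \frac{352}{7} \cdot \frac{55}{56} = \frac{2420}{49}$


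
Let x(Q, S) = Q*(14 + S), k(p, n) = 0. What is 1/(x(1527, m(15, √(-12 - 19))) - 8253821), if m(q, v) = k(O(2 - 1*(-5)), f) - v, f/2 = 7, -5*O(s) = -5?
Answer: I/(-8232443*I + 1527*√31) ≈ -1.2147e-7 + 1.2545e-10*I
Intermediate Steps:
O(s) = 1 (O(s) = -⅕*(-5) = 1)
f = 14 (f = 2*7 = 14)
m(q, v) = -v (m(q, v) = 0 - v = -v)
1/(x(1527, m(15, √(-12 - 19))) - 8253821) = 1/(1527*(14 - √(-12 - 19)) - 8253821) = 1/(1527*(14 - √(-31)) - 8253821) = 1/(1527*(14 - I*√31) - 8253821) = 1/((21378 - 1527*I*√31) - 8253821) = 1/(-8232443 - 1527*I*√31)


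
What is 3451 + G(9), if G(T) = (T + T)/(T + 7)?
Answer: 27617/8 ≈ 3452.1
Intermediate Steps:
G(T) = 2*T/(7 + T) (G(T) = (2*T)/(7 + T) = 2*T/(7 + T))
3451 + G(9) = 3451 + 2*9/(7 + 9) = 3451 + 2*9/16 = 3451 + 2*9*(1/16) = 3451 + 9/8 = 27617/8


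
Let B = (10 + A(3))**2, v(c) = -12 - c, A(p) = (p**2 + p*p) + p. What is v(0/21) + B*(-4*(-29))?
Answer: 111464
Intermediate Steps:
A(p) = p + 2*p**2 (A(p) = (p**2 + p**2) + p = 2*p**2 + p = p + 2*p**2)
B = 961 (B = (10 + 3*(1 + 2*3))**2 = (10 + 3*(1 + 6))**2 = (10 + 3*7)**2 = (10 + 21)**2 = 31**2 = 961)
v(0/21) + B*(-4*(-29)) = (-12 - 0/21) + 961*(-4*(-29)) = (-12 - 0/21) + 961*116 = (-12 - 1*0) + 111476 = (-12 + 0) + 111476 = -12 + 111476 = 111464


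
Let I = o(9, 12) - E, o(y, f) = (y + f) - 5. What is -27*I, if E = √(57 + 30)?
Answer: -432 + 27*√87 ≈ -180.16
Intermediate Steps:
E = √87 ≈ 9.3274
o(y, f) = -5 + f + y (o(y, f) = (f + y) - 5 = -5 + f + y)
I = 16 - √87 (I = (-5 + 12 + 9) - √87 = 16 - √87 ≈ 6.6726)
-27*I = -27*(16 - √87) = -432 + 27*√87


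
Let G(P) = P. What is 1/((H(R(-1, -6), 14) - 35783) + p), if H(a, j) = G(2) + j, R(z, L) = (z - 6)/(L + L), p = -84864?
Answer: -1/120631 ≈ -8.2897e-6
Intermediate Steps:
R(z, L) = (-6 + z)/(2*L) (R(z, L) = (-6 + z)/((2*L)) = (-6 + z)*(1/(2*L)) = (-6 + z)/(2*L))
H(a, j) = 2 + j
1/((H(R(-1, -6), 14) - 35783) + p) = 1/(((2 + 14) - 35783) - 84864) = 1/((16 - 35783) - 84864) = 1/(-35767 - 84864) = 1/(-120631) = -1/120631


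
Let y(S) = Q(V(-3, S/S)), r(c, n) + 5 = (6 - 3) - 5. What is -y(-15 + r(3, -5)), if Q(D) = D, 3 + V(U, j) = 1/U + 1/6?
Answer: 19/6 ≈ 3.1667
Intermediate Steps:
r(c, n) = -7 (r(c, n) = -5 + ((6 - 3) - 5) = -5 + (3 - 5) = -5 - 2 = -7)
V(U, j) = -17/6 + 1/U (V(U, j) = -3 + (1/U + 1/6) = -3 + (1/U + 1*(⅙)) = -3 + (1/U + ⅙) = -3 + (⅙ + 1/U) = -17/6 + 1/U)
y(S) = -19/6 (y(S) = -17/6 + 1/(-3) = -17/6 - ⅓ = -19/6)
-y(-15 + r(3, -5)) = -1*(-19/6) = 19/6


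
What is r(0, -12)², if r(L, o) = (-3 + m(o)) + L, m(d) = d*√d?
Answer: -1719 + 144*I*√3 ≈ -1719.0 + 249.42*I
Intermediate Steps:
m(d) = d^(3/2)
r(L, o) = -3 + L + o^(3/2) (r(L, o) = (-3 + o^(3/2)) + L = -3 + L + o^(3/2))
r(0, -12)² = (-3 + 0 + (-12)^(3/2))² = (-3 + 0 - 24*I*√3)² = (-3 - 24*I*√3)²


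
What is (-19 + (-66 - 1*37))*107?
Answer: -13054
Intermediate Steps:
(-19 + (-66 - 1*37))*107 = (-19 + (-66 - 37))*107 = (-19 - 103)*107 = -122*107 = -13054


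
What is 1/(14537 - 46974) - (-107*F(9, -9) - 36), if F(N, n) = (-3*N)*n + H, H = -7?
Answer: 820266855/32437 ≈ 25288.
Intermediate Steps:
F(N, n) = -7 - 3*N*n (F(N, n) = (-3*N)*n - 7 = -3*N*n - 7 = -7 - 3*N*n)
1/(14537 - 46974) - (-107*F(9, -9) - 36) = 1/(14537 - 46974) - (-107*(-7 - 3*9*(-9)) - 36) = 1/(-32437) - (-107*(-7 + 243) - 36) = -1/32437 - (-107*236 - 36) = -1/32437 - (-25252 - 36) = -1/32437 - 1*(-25288) = -1/32437 + 25288 = 820266855/32437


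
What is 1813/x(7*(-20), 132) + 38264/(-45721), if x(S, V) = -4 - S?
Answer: 77688269/6218056 ≈ 12.494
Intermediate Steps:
1813/x(7*(-20), 132) + 38264/(-45721) = 1813/(-4 - 7*(-20)) + 38264/(-45721) = 1813/(-4 - 1*(-140)) + 38264*(-1/45721) = 1813/(-4 + 140) - 38264/45721 = 1813/136 - 38264/45721 = 77688269/6218056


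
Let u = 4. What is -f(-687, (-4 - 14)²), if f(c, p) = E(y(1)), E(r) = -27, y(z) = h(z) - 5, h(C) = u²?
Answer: 27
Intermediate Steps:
h(C) = 16 (h(C) = 4² = 16)
y(z) = 11 (y(z) = 16 - 5 = 11)
f(c, p) = -27
-f(-687, (-4 - 14)²) = -1*(-27) = 27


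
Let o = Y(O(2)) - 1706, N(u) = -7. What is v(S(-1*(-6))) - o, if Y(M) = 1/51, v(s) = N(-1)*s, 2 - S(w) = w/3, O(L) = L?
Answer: 87005/51 ≈ 1706.0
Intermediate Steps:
S(w) = 2 - w/3
v(s) = -7*s
Y(M) = 1/51
o = -87005/51 (o = 1/51 - 1706 = -87005/51 ≈ -1706.0)
v(S(-1*(-6))) - o = -7*(2 - (-1)*(-6)/3) - 1*(-87005/51) = -7*(2 - ⅓*6) + 87005/51 = -7*(2 - 2) + 87005/51 = -7*0 + 87005/51 = 0 + 87005/51 = 87005/51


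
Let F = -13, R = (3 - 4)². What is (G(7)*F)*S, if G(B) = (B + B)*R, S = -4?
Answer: 728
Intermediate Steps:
R = 1 (R = (-1)² = 1)
G(B) = 2*B (G(B) = (B + B)*1 = (2*B)*1 = 2*B)
(G(7)*F)*S = ((2*7)*(-13))*(-4) = (14*(-13))*(-4) = -182*(-4) = 728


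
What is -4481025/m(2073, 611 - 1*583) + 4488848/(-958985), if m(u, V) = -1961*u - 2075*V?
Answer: -14211420222919/3954137778205 ≈ -3.5941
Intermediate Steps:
m(u, V) = -2075*V - 1961*u
-4481025/m(2073, 611 - 1*583) + 4488848/(-958985) = -4481025/(-2075*(611 - 1*583) - 1961*2073) + 4488848/(-958985) = -4481025/(-2075*(611 - 583) - 4065153) + 4488848*(-1/958985) = -4481025/(-2075*28 - 4065153) - 4488848/958985 = -4481025/(-58100 - 4065153) - 4488848/958985 = -4481025/(-4123253) - 4488848/958985 = -4481025*(-1/4123253) - 4488848/958985 = 4481025/4123253 - 4488848/958985 = -14211420222919/3954137778205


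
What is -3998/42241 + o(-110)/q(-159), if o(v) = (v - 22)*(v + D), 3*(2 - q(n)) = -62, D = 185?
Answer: -313707391/718097 ≈ -436.86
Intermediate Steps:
q(n) = 68/3 (q(n) = 2 - ⅓*(-62) = 2 + 62/3 = 68/3)
o(v) = (-22 + v)*(185 + v) (o(v) = (v - 22)*(v + 185) = (-22 + v)*(185 + v))
-3998/42241 + o(-110)/q(-159) = -3998/42241 + (-4070 + (-110)² + 163*(-110))/(68/3) = -3998*1/42241 + (-4070 + 12100 - 17930)*(3/68) = -3998/42241 - 9900*3/68 = -3998/42241 - 7425/17 = -313707391/718097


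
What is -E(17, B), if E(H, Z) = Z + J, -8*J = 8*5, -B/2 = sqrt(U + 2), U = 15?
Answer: 5 + 2*sqrt(17) ≈ 13.246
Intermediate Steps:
B = -2*sqrt(17) (B = -2*sqrt(15 + 2) = -2*sqrt(17) ≈ -8.2462)
J = -5 ≈ -5.0000
E(H, Z) = -5 + Z (E(H, Z) = Z - 5 = -5 + Z)
-E(17, B) = -(-5 - 2*sqrt(17)) = 5 + 2*sqrt(17)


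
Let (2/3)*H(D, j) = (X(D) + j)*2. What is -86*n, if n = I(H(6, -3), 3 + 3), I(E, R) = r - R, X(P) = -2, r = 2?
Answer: 344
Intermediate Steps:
H(D, j) = -6 + 3*j (H(D, j) = 3*((-2 + j)*2)/2 = 3*(-4 + 2*j)/2 = -6 + 3*j)
I(E, R) = 2 - R
n = -4 (n = 2 - (3 + 3) = 2 - 1*6 = 2 - 6 = -4)
-86*n = -86*(-4) = 344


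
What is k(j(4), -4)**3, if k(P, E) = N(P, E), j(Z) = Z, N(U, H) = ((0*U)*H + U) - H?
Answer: 512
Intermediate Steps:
N(U, H) = U - H (N(U, H) = (0*H + U) - H = (0 + U) - H = U - H)
k(P, E) = P - E
k(j(4), -4)**3 = (4 - 1*(-4))**3 = (4 + 4)**3 = 8**3 = 512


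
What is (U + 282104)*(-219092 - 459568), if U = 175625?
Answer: -310642363140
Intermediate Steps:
(U + 282104)*(-219092 - 459568) = (175625 + 282104)*(-219092 - 459568) = 457729*(-678660) = -310642363140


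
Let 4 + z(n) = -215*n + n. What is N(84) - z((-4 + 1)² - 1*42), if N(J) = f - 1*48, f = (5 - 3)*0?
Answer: -7106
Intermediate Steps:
f = 0 (f = 2*0 = 0)
z(n) = -4 - 214*n (z(n) = -4 + (-215*n + n) = -4 - 214*n)
N(J) = -48 (N(J) = 0 - 1*48 = 0 - 48 = -48)
N(84) - z((-4 + 1)² - 1*42) = -48 - (-4 - 214*((-4 + 1)² - 1*42)) = -48 - (-4 - 214*((-3)² - 42)) = -48 - (-4 - 214*(9 - 42)) = -48 - (-4 - 214*(-33)) = -48 - (-4 + 7062) = -48 - 1*7058 = -48 - 7058 = -7106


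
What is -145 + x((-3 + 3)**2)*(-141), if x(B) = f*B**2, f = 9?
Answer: -145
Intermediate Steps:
x(B) = 9*B**2
-145 + x((-3 + 3)**2)*(-141) = -145 + (9*((-3 + 3)**2)**2)*(-141) = -145 + (9*(0**2)**2)*(-141) = -145 + (9*0**2)*(-141) = -145 + (9*0)*(-141) = -145 + 0*(-141) = -145 + 0 = -145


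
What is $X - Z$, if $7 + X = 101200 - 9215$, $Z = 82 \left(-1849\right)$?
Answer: $243596$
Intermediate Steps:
$Z = -151618$
$X = 91978$ ($X = -7 + \left(101200 - 9215\right) = -7 + 91985 = 91978$)
$X - Z = 91978 - -151618 = 91978 + 151618 = 243596$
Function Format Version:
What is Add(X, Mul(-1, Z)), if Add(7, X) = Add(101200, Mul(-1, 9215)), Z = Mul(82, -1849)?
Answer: 243596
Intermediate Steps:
Z = -151618
X = 91978 (X = Add(-7, Add(101200, Mul(-1, 9215))) = Add(-7, Add(101200, -9215)) = Add(-7, 91985) = 91978)
Add(X, Mul(-1, Z)) = Add(91978, Mul(-1, -151618)) = Add(91978, 151618) = 243596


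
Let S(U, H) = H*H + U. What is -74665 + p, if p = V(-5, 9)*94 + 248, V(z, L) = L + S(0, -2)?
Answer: -73195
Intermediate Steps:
S(U, H) = U + H² (S(U, H) = H² + U = U + H²)
V(z, L) = 4 + L (V(z, L) = L + (0 + (-2)²) = L + (0 + 4) = L + 4 = 4 + L)
p = 1470 (p = (4 + 9)*94 + 248 = 13*94 + 248 = 1222 + 248 = 1470)
-74665 + p = -74665 + 1470 = -73195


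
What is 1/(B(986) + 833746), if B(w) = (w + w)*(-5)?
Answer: 1/823886 ≈ 1.2138e-6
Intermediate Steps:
B(w) = -10*w (B(w) = (2*w)*(-5) = -10*w)
1/(B(986) + 833746) = 1/(-10*986 + 833746) = 1/(-9860 + 833746) = 1/823886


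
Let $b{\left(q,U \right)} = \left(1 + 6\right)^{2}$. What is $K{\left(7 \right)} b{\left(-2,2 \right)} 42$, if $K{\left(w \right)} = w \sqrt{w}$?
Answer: $14406 \sqrt{7} \approx 38115.0$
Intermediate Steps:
$b{\left(q,U \right)} = 49$ ($b{\left(q,U \right)} = 7^{2} = 49$)
$K{\left(w \right)} = w^{\frac{3}{2}}$
$K{\left(7 \right)} b{\left(-2,2 \right)} 42 = 7^{\frac{3}{2}} \cdot 49 \cdot 42 = 7 \sqrt{7} \cdot 2058 = 14406 \sqrt{7}$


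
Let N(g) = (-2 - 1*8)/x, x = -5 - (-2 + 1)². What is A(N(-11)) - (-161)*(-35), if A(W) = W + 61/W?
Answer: -83951/15 ≈ -5596.7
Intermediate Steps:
x = -6 (x = -5 - 1*(-1)² = -5 - 1*1 = -5 - 1 = -6)
N(g) = 5/3 (N(g) = (-2 - 1*8)/(-6) = (-2 - 8)*(-⅙) = -10*(-⅙) = 5/3)
A(N(-11)) - (-161)*(-35) = (5/3 + 61/(5/3)) - (-161)*(-35) = (5/3 + 61*(⅗)) - 1*5635 = (5/3 + 183/5) - 5635 = 574/15 - 5635 = -83951/15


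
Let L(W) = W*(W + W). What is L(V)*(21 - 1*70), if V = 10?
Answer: -9800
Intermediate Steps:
L(W) = 2*W² (L(W) = W*(2*W) = 2*W²)
L(V)*(21 - 1*70) = (2*10²)*(21 - 1*70) = (2*100)*(21 - 70) = 200*(-49) = -9800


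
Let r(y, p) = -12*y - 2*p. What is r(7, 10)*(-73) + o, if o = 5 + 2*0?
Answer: 7597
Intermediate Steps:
o = 5 (o = 5 + 0 = 5)
r(7, 10)*(-73) + o = (-12*7 - 2*10)*(-73) + 5 = (-84 - 20)*(-73) + 5 = -104*(-73) + 5 = 7592 + 5 = 7597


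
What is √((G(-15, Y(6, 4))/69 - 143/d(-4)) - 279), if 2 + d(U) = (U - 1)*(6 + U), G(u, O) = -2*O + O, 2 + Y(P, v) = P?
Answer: I*√565271/46 ≈ 16.344*I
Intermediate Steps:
Y(P, v) = -2 + P
G(u, O) = -O
d(U) = -2 + (-1 + U)*(6 + U) (d(U) = -2 + (U - 1)*(6 + U) = -2 + (-1 + U)*(6 + U))
√((G(-15, Y(6, 4))/69 - 143/d(-4)) - 279) = √((-(-2 + 6)/69 - 143/(-8 + (-4)² + 5*(-4))) - 279) = √((-1*4*(1/69) - 143/(-8 + 16 - 20)) - 279) = √((-4*1/69 - 143/(-12)) - 279) = √((-4/69 - 143*(-1/12)) - 279) = √((-4/69 + 143/12) - 279) = √(1091/92 - 279) = √(-24577/92) = I*√565271/46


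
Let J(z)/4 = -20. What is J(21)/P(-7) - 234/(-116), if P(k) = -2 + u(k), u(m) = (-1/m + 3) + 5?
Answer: -27449/2494 ≈ -11.006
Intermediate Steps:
J(z) = -80 (J(z) = 4*(-20) = -80)
u(m) = 8 - 1/m (u(m) = (3 - 1/m) + 5 = 8 - 1/m)
P(k) = 6 - 1/k (P(k) = -2 + (8 - 1/k) = 6 - 1/k)
J(21)/P(-7) - 234/(-116) = -80/(6 - 1/(-7)) - 234/(-116) = -80/(6 - 1*(-⅐)) - 234*(-1/116) = -80/(6 + ⅐) + 117/58 = -80/43/7 + 117/58 = -80*7/43 + 117/58 = -560/43 + 117/58 = -27449/2494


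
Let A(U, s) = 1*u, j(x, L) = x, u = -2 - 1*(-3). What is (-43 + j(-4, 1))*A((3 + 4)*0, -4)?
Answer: -47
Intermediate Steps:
u = 1 (u = -2 + 3 = 1)
A(U, s) = 1 (A(U, s) = 1*1 = 1)
(-43 + j(-4, 1))*A((3 + 4)*0, -4) = (-43 - 4)*1 = -47*1 = -47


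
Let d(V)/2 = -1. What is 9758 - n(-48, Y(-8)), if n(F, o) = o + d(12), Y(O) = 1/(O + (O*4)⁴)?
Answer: 10234023679/1048568 ≈ 9760.0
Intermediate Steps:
d(V) = -2 (d(V) = 2*(-1) = -2)
Y(O) = 1/(O + 256*O⁴) (Y(O) = 1/(O + (4*O)⁴) = 1/(O + 256*O⁴))
n(F, o) = -2 + o (n(F, o) = o - 2 = -2 + o)
9758 - n(-48, Y(-8)) = 9758 - (-2 + 1/(-8 + 256*(-8)⁴)) = 9758 - (-2 + 1/(-8 + 256*4096)) = 9758 - (-2 + 1/(-8 + 1048576)) = 9758 - (-2 + 1/1048568) = 9758 - 1*(-2097135/1048568) = 9758 + 2097135/1048568 = 10234023679/1048568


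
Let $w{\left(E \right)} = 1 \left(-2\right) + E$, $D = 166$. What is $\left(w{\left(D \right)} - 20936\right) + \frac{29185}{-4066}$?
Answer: $- \frac{84488137}{4066} \approx -20779.0$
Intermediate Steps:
$w{\left(E \right)} = -2 + E$
$\left(w{\left(D \right)} - 20936\right) + \frac{29185}{-4066} = \left(\left(-2 + 166\right) - 20936\right) + \frac{29185}{-4066} = \left(164 - 20936\right) + 29185 \left(- \frac{1}{4066}\right) = -20772 - \frac{29185}{4066} = - \frac{84488137}{4066}$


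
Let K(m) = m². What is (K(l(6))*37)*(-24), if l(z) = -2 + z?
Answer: -14208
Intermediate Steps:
(K(l(6))*37)*(-24) = ((-2 + 6)²*37)*(-24) = (4²*37)*(-24) = (16*37)*(-24) = 592*(-24) = -14208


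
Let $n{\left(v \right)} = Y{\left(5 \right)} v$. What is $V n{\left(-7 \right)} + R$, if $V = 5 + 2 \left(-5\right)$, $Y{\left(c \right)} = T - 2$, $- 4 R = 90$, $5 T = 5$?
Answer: $- \frac{115}{2} \approx -57.5$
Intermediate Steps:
$T = 1$ ($T = \frac{1}{5} \cdot 5 = 1$)
$R = - \frac{45}{2}$ ($R = \left(- \frac{1}{4}\right) 90 = - \frac{45}{2} \approx -22.5$)
$Y{\left(c \right)} = -1$ ($Y{\left(c \right)} = 1 - 2 = -1$)
$V = -5$ ($V = 5 - 10 = -5$)
$n{\left(v \right)} = - v$
$V n{\left(-7 \right)} + R = - 5 \left(\left(-1\right) \left(-7\right)\right) - \frac{45}{2} = \left(-5\right) 7 - \frac{45}{2} = -35 - \frac{45}{2} = - \frac{115}{2}$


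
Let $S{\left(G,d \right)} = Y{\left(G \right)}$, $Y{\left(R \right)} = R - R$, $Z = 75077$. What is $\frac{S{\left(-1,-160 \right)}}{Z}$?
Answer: $0$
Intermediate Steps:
$Y{\left(R \right)} = 0$
$S{\left(G,d \right)} = 0$
$\frac{S{\left(-1,-160 \right)}}{Z} = \frac{0}{75077} = 0 \cdot \frac{1}{75077} = 0$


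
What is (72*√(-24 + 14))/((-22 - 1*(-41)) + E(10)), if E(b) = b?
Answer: 72*I*√10/29 ≈ 7.8512*I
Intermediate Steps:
(72*√(-24 + 14))/((-22 - 1*(-41)) + E(10)) = (72*√(-24 + 14))/((-22 - 1*(-41)) + 10) = (72*√(-10))/((-22 + 41) + 10) = (72*(I*√10))/(19 + 10) = (72*I*√10)/29 = (72*I*√10)*(1/29) = 72*I*√10/29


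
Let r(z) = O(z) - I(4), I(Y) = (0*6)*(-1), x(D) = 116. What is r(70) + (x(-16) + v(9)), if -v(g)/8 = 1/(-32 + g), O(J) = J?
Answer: 4286/23 ≈ 186.35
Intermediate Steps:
v(g) = -8/(-32 + g)
I(Y) = 0 (I(Y) = 0*(-1) = 0)
r(z) = z (r(z) = z - 1*0 = z + 0 = z)
r(70) + (x(-16) + v(9)) = 70 + (116 - 8/(-32 + 9)) = 70 + (116 - 8/(-23)) = 70 + (116 - 8*(-1/23)) = 70 + (116 + 8/23) = 70 + 2676/23 = 4286/23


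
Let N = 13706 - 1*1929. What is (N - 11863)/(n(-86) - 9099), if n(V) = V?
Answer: 86/9185 ≈ 0.0093631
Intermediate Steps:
N = 11777 (N = 13706 - 1929 = 11777)
(N - 11863)/(n(-86) - 9099) = (11777 - 11863)/(-86 - 9099) = -86/(-9185) = -86*(-1/9185) = 86/9185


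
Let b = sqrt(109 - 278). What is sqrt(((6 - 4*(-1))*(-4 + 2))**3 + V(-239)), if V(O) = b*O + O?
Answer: sqrt(-8239 - 3107*I) ≈ 16.828 - 92.316*I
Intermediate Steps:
b = 13*I (b = sqrt(-169) = 13*I ≈ 13.0*I)
V(O) = O + 13*I*O (V(O) = (13*I)*O + O = 13*I*O + O = O + 13*I*O)
sqrt(((6 - 4*(-1))*(-4 + 2))**3 + V(-239)) = sqrt(((6 - 4*(-1))*(-4 + 2))**3 - 239*(1 + 13*I)) = sqrt(((6 + 4)*(-2))**3 + (-239 - 3107*I)) = sqrt((10*(-2))**3 + (-239 - 3107*I)) = sqrt((-20)**3 + (-239 - 3107*I)) = sqrt(-8000 + (-239 - 3107*I)) = sqrt(-8239 - 3107*I)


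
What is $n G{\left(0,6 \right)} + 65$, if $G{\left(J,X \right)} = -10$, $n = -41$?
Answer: $475$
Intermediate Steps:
$n G{\left(0,6 \right)} + 65 = \left(-41\right) \left(-10\right) + 65 = 410 + 65 = 475$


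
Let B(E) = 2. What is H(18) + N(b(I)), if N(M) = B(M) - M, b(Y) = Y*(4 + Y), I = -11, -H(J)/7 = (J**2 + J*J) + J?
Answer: -4737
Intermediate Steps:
H(J) = -14*J**2 - 7*J (H(J) = -7*((J**2 + J*J) + J) = -7*((J**2 + J**2) + J) = -7*(2*J**2 + J) = -7*(J + 2*J**2) = -14*J**2 - 7*J)
N(M) = 2 - M
H(18) + N(b(I)) = -7*18*(1 + 2*18) + (2 - (-11)*(4 - 11)) = -7*18*(1 + 36) + (2 - (-11)*(-7)) = -7*18*37 + (2 - 1*77) = -4662 + (2 - 77) = -4662 - 75 = -4737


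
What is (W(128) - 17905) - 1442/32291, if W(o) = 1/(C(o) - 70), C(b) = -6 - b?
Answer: -16849582697/941052 ≈ -17905.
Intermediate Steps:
W(o) = 1/(-76 - o) (W(o) = 1/((-6 - o) - 70) = 1/(-76 - o))
(W(128) - 17905) - 1442/32291 = (-1/(76 + 128) - 17905) - 1442/32291 = (-1/204 - 17905) - 1442*1/32291 = (-1*1/204 - 17905) - 206/4613 = (-1/204 - 17905) - 206/4613 = -3652621/204 - 206/4613 = -16849582697/941052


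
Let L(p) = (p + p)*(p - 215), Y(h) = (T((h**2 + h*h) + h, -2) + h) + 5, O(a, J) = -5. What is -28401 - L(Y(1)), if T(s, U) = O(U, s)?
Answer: -27973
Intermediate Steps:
T(s, U) = -5
Y(h) = h (Y(h) = (-5 + h) + 5 = h)
L(p) = 2*p*(-215 + p) (L(p) = (2*p)*(-215 + p) = 2*p*(-215 + p))
-28401 - L(Y(1)) = -28401 - 2*(-215 + 1) = -28401 - 2*(-214) = -28401 - 1*(-428) = -28401 + 428 = -27973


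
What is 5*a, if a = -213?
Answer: -1065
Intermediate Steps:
5*a = 5*(-213) = -1065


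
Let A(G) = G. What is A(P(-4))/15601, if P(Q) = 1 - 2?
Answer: -1/15601 ≈ -6.4099e-5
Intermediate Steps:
P(Q) = -1
A(P(-4))/15601 = -1/15601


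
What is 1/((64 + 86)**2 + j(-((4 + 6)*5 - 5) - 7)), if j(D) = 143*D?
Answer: 1/15064 ≈ 6.6383e-5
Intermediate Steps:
1/((64 + 86)**2 + j(-((4 + 6)*5 - 5) - 7)) = 1/((64 + 86)**2 + 143*(-((4 + 6)*5 - 5) - 7)) = 1/(150**2 + 143*(-(10*5 - 5) - 7)) = 1/(22500 + 143*(-(50 - 5) - 7)) = 1/(22500 + 143*(-1*45 - 7)) = 1/(22500 + 143*(-45 - 7)) = 1/(22500 + 143*(-52)) = 1/(22500 - 7436) = 1/15064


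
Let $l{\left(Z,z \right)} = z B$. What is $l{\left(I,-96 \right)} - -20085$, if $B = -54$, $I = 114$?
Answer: $25269$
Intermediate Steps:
$l{\left(Z,z \right)} = - 54 z$ ($l{\left(Z,z \right)} = z \left(-54\right) = - 54 z$)
$l{\left(I,-96 \right)} - -20085 = \left(-54\right) \left(-96\right) - -20085 = 5184 + 20085 = 25269$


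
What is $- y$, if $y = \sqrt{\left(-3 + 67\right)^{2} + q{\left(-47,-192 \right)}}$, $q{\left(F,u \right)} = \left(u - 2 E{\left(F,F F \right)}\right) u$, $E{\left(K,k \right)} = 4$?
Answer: $- 16 \sqrt{166} \approx -206.15$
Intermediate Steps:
$q{\left(F,u \right)} = u \left(-8 + u\right)$ ($q{\left(F,u \right)} = \left(u - 8\right) u = \left(-8 + u\right) u = u \left(-8 + u\right)$)
$y = 16 \sqrt{166}$ ($y = \sqrt{\left(-3 + 67\right)^{2} - 192 \left(-8 - 192\right)} = \sqrt{64^{2} - -38400} = \sqrt{4096 + 38400} = \sqrt{42496} = 16 \sqrt{166} \approx 206.15$)
$- y = - 16 \sqrt{166}$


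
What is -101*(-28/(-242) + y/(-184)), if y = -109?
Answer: -1592265/22264 ≈ -71.517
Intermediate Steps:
-101*(-28/(-242) + y/(-184)) = -101*(-28/(-242) - 109/(-184)) = -101*(-28*(-1/242) - 109*(-1/184)) = -101*(14/121 + 109/184) = -101*15765/22264 = -1592265/22264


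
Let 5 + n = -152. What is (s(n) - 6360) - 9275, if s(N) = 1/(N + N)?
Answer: -4909391/314 ≈ -15635.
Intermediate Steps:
n = -157 (n = -5 - 152 = -157)
s(N) = 1/(2*N)
(s(n) - 6360) - 9275 = ((½)/(-157) - 6360) - 9275 = ((½)*(-1/157) - 6360) - 9275 = (-1/314 - 6360) - 9275 = -1997041/314 - 9275 = -4909391/314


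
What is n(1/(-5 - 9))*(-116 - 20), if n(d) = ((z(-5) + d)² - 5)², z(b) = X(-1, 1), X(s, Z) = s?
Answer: -9690425/4802 ≈ -2018.0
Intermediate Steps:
z(b) = -1
n(d) = (-5 + (-1 + d)²)² (n(d) = ((-1 + d)² - 5)² = (-5 + (-1 + d)²)²)
n(1/(-5 - 9))*(-116 - 20) = (-5 + (-1 + 1/(-5 - 9))²)²*(-116 - 20) = (-5 + (-1 + 1/(-14))²)²*(-136) = (-5 + (-1 - 1/14)²)²*(-136) = (-5 + (-15/14)²)²*(-136) = (-5 + 225/196)²*(-136) = (-755/196)²*(-136) = (570025/38416)*(-136) = -9690425/4802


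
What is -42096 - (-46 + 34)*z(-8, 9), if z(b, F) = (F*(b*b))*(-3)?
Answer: -62832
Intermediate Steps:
z(b, F) = -3*F*b² (z(b, F) = (F*b²)*(-3) = -3*F*b²)
-42096 - (-46 + 34)*z(-8, 9) = -42096 - (-46 + 34)*(-3*9*(-8)²) = -42096 - (-12)*(-3*9*64) = -42096 - (-12)*(-1728) = -42096 - 1*20736 = -42096 - 20736 = -62832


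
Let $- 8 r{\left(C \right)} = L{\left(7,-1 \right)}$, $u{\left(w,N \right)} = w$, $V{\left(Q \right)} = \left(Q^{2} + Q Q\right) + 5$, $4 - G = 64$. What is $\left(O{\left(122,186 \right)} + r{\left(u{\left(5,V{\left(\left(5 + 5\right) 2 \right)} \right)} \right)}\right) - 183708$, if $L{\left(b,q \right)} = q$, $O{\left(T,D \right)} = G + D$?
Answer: $- \frac{1468655}{8} \approx -1.8358 \cdot 10^{5}$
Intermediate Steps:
$G = -60$ ($G = 4 - 64 = -60$)
$O{\left(T,D \right)} = -60 + D$
$V{\left(Q \right)} = 5 + 2 Q^{2}$ ($V{\left(Q \right)} = \left(Q^{2} + Q^{2}\right) + 5 = 2 Q^{2} + 5 = 5 + 2 Q^{2}$)
$r{\left(C \right)} = \frac{1}{8}$ ($r{\left(C \right)} = \left(- \frac{1}{8}\right) \left(-1\right) = \frac{1}{8}$)
$\left(O{\left(122,186 \right)} + r{\left(u{\left(5,V{\left(\left(5 + 5\right) 2 \right)} \right)} \right)}\right) - 183708 = \left(\left(-60 + 186\right) + \frac{1}{8}\right) - 183708 = \left(126 + \frac{1}{8}\right) - 183708 = \frac{1009}{8} - 183708 = - \frac{1468655}{8}$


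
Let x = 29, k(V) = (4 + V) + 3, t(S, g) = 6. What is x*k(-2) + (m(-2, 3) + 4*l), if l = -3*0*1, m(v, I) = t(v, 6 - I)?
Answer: 151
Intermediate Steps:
m(v, I) = 6
l = 0 (l = 0*1 = 0)
k(V) = 7 + V
x*k(-2) + (m(-2, 3) + 4*l) = 29*(7 - 2) + (6 + 4*0) = 29*5 + (6 + 0) = 145 + 6 = 151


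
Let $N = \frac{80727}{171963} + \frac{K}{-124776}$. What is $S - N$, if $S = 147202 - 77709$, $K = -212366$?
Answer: $\frac{27612123197081}{397349172} \approx 69491.0$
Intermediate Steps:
$S = 69493$
$N = \frac{862812715}{397349172}$ ($N = \frac{80727}{171963} - \frac{212366}{-124776} = 80727 \cdot \frac{1}{171963} - - \frac{106183}{62388} = \frac{26909}{57321} + \frac{106183}{62388} = \frac{862812715}{397349172} \approx 2.1714$)
$S - N = 69493 - \frac{862812715}{397349172} = \frac{27612123197081}{397349172}$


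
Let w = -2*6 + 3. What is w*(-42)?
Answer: 378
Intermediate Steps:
w = -9 (w = -12 + 3 = -9)
w*(-42) = -9*(-42) = 378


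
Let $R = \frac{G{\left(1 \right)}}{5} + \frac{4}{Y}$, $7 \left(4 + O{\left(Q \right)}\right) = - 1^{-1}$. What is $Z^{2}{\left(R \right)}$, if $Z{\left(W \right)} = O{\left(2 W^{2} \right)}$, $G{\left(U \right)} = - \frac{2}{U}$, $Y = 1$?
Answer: $\frac{841}{49} \approx 17.163$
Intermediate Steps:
$O{\left(Q \right)} = - \frac{29}{7}$ ($O{\left(Q \right)} = -4 + \frac{\left(-1\right) 1^{-1}}{7} = -4 + \frac{\left(-1\right) 1}{7} = -4 + \frac{1}{7} \left(-1\right) = -4 - \frac{1}{7} = - \frac{29}{7}$)
$R = \frac{18}{5}$ ($R = \frac{\left(-2\right) 1^{-1}}{5} + \frac{4}{1} = \left(-2\right) 1 \cdot \frac{1}{5} + 4 \cdot 1 = \left(-2\right) \frac{1}{5} + 4 = - \frac{2}{5} + 4 = \frac{18}{5} \approx 3.6$)
$Z{\left(W \right)} = - \frac{29}{7}$
$Z^{2}{\left(R \right)} = \left(- \frac{29}{7}\right)^{2} = \frac{841}{49}$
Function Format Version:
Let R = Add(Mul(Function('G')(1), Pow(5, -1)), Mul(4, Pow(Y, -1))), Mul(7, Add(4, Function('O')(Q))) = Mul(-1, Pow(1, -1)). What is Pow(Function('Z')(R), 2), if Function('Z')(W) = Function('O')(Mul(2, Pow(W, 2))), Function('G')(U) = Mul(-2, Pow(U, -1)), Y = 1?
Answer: Rational(841, 49) ≈ 17.163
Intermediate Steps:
Function('O')(Q) = Rational(-29, 7) (Function('O')(Q) = Add(-4, Mul(Rational(1, 7), Mul(-1, Pow(1, -1)))) = Add(-4, Mul(Rational(1, 7), Mul(-1, 1))) = Add(-4, Mul(Rational(1, 7), -1)) = Add(-4, Rational(-1, 7)) = Rational(-29, 7))
R = Rational(18, 5) (R = Add(Mul(Mul(-2, Pow(1, -1)), Pow(5, -1)), Mul(4, Pow(1, -1))) = Add(Mul(Mul(-2, 1), Rational(1, 5)), Mul(4, 1)) = Add(Mul(-2, Rational(1, 5)), 4) = Add(Rational(-2, 5), 4) = Rational(18, 5) ≈ 3.6000)
Function('Z')(W) = Rational(-29, 7)
Pow(Function('Z')(R), 2) = Pow(Rational(-29, 7), 2) = Rational(841, 49)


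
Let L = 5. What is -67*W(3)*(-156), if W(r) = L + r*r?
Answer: 146328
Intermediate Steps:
W(r) = 5 + r² (W(r) = 5 + r*r = 5 + r²)
-67*W(3)*(-156) = -67*(5 + 3²)*(-156) = -67*(5 + 9)*(-156) = -67*14*(-156) = -938*(-156) = 146328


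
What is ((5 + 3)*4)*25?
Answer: 800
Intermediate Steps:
((5 + 3)*4)*25 = (8*4)*25 = 32*25 = 800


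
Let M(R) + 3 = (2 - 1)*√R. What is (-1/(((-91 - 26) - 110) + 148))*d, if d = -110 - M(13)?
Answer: -107/79 - √13/79 ≈ -1.4001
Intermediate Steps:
M(R) = -3 + √R (M(R) = -3 + (2 - 1)*√R = -3 + 1*√R = -3 + √R)
d = -107 - √13 (d = -110 - (-3 + √13) = -110 + (3 - √13) = -107 - √13 ≈ -110.61)
(-1/(((-91 - 26) - 110) + 148))*d = (-1/(((-91 - 26) - 110) + 148))*(-107 - √13) = (-1/((-117 - 110) + 148))*(-107 - √13) = (-1/(-227 + 148))*(-107 - √13) = (-1/(-79))*(-107 - √13) = (-1*(-1/79))*(-107 - √13) = (-107 - √13)/79 = -107/79 - √13/79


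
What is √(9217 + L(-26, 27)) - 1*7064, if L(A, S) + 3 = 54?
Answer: -7064 + 2*√2317 ≈ -6967.7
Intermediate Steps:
L(A, S) = 51 (L(A, S) = -3 + 54 = 51)
√(9217 + L(-26, 27)) - 1*7064 = √(9217 + 51) - 1*7064 = √9268 - 7064 = 2*√2317 - 7064 = -7064 + 2*√2317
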